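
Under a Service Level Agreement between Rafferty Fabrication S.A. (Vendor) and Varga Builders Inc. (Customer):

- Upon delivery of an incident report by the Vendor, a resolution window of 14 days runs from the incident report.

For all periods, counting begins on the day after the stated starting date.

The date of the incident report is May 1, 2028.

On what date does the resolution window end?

May 15, 2028

The last day of the resolution window: 14 calendar days after May 1, 2028 is May 15, 2028.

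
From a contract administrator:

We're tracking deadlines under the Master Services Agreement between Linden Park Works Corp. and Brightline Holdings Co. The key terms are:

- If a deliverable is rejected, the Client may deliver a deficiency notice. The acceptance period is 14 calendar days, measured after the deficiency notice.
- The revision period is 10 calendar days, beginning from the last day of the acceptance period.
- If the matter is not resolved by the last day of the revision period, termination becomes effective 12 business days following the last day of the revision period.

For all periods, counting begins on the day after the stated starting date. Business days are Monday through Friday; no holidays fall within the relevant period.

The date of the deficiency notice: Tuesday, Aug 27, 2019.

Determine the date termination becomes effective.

The last day of the acceptance period: Aug 27, 2019 + 14 days = Sep 10, 2019.
Adding 10 calendar days to Sep 10, 2019 gives Sep 20, 2019, which is the last day of the revision period.
From Friday, Sep 20, 2019, 12 business days (Sep 23, Sep 24, Sep 25, Sep 26, …, Oct 4, Oct 7, Oct 8, skipping weekends) brings us to Tuesday, Oct 8, 2019, which is the date termination becomes effective.

Oct 8, 2019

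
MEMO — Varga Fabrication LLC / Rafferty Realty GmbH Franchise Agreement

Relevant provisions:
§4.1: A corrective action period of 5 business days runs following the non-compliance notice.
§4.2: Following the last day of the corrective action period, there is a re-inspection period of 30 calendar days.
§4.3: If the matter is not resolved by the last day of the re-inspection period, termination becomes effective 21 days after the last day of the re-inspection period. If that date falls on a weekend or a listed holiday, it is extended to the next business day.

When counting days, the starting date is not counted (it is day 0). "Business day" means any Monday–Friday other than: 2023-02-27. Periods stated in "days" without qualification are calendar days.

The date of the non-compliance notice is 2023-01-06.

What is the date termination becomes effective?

The last day of the corrective action period: counting 5 business days from Friday, 2023-01-06 (Jan 9, Jan 10, Jan 11, Jan 12, Jan 13, skipping weekends) reaches Friday, 2023-01-13.
The last day of the re-inspection period: 2023-01-13 + 30 days = 2023-02-12.
The date termination becomes effective: 21 calendar days after 2023-02-12 is 2023-03-05. That falls on a Sunday, so it rolls to the next business day, Monday, 2023-03-06.

2023-03-06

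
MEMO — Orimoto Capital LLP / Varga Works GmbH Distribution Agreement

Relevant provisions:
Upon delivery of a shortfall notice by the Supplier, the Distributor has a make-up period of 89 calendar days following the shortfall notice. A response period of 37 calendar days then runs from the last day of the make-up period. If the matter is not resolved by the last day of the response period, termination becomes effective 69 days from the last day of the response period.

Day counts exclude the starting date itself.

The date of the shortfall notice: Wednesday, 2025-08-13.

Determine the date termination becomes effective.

The last day of the make-up period: 2025-08-13 + 89 days = 2025-11-10.
The last day of the response period: 2025-11-10 + 37 days = 2025-12-17.
The date termination becomes effective: 2025-12-17 + 69 days = 2026-02-24.

2026-02-24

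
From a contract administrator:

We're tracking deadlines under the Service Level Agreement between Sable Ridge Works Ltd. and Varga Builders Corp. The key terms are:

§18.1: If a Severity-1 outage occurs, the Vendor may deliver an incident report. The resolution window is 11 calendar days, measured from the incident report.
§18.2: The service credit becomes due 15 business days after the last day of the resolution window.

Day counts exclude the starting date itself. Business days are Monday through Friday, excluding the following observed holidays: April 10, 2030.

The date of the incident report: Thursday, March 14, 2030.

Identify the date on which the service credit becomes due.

April 16, 2030

Adding 11 calendar days to March 14, 2030 gives March 25, 2030, which is the last day of the resolution window.
The date on which the service credit becomes due: counting 15 business days from Monday, March 25, 2030 (Mar 26, Mar 27, Mar 28, Mar 29, …, Apr 12, Apr 15, Apr 16, skipping weekends and the listed holiday on Apr 10) reaches Tuesday, April 16, 2030.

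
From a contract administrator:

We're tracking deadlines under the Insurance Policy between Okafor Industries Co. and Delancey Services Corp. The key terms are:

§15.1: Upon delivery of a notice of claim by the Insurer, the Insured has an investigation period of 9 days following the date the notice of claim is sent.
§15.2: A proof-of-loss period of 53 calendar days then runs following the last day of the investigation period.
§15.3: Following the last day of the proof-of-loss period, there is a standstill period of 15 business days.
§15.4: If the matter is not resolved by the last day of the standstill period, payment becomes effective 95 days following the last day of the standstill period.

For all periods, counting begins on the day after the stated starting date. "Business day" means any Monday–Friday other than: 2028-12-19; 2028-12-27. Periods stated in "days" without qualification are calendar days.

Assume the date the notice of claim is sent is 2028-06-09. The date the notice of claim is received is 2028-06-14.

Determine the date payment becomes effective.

The last day of the investigation period: 2028-06-09 + 9 days = 2028-06-18.
Adding 53 calendar days to 2028-06-18 gives 2028-08-10, which is the last day of the proof-of-loss period.
The last day of the standstill period: 15 business days after Thursday, 2028-08-10, skipping weekends — Aug 11, Aug 14, Aug 15, Aug 16, …, Aug 29, Aug 30, Aug 31 — lands on Thursday, 2028-08-31.
The date payment becomes effective: 95 calendar days after 2028-08-31 is 2028-12-04.

2028-12-04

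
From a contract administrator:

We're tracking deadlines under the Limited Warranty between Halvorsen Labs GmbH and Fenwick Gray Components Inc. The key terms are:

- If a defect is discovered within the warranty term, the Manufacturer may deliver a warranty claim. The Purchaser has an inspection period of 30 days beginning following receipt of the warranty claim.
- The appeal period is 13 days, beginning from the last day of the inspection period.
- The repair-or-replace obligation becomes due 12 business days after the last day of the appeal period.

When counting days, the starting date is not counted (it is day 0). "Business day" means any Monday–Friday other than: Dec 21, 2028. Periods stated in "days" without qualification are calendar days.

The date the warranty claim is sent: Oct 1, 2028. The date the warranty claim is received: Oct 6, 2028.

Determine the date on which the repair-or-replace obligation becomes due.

Dec 5, 2028

Adding 30 calendar days to Oct 6, 2028 gives Nov 5, 2028, which is the last day of the inspection period.
The last day of the appeal period: Nov 5, 2028 + 13 days = Nov 18, 2028.
The date on which the repair-or-replace obligation becomes due: 12 business days after Saturday, Nov 18, 2028, skipping weekends — Nov 20, Nov 21, Nov 22, Nov 23, …, Dec 1, Dec 4, Dec 5 — lands on Tuesday, Dec 5, 2028.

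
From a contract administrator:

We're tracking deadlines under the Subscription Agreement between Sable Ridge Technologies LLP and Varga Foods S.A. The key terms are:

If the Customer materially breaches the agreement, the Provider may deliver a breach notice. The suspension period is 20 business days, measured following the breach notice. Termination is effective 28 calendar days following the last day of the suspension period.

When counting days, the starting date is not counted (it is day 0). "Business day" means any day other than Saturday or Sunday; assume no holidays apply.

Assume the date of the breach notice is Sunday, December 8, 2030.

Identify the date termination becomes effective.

From Sunday, December 8, 2030, 20 business days (Dec 9, Dec 10, Dec 11, Dec 12, …, Jan 1, Jan 2, Jan 3, skipping weekends) brings us to Friday, January 3, 2031, which is the last day of the suspension period.
The date termination becomes effective: 28 calendar days after January 3, 2031 is January 31, 2031.

January 31, 2031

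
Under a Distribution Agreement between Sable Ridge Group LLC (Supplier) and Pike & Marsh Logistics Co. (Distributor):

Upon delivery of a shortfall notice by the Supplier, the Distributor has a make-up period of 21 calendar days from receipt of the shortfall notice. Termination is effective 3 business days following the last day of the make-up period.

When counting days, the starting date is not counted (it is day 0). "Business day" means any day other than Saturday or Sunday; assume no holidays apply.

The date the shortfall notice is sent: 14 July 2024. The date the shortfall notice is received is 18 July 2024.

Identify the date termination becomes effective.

The last day of the make-up period: 18 July 2024 + 21 days = 8 August 2024.
From Thursday, 8 August 2024, 3 business days (Aug 9, Aug 12, Aug 13, skipping weekends) brings us to Tuesday, 13 August 2024, which is the date termination becomes effective.

13 August 2024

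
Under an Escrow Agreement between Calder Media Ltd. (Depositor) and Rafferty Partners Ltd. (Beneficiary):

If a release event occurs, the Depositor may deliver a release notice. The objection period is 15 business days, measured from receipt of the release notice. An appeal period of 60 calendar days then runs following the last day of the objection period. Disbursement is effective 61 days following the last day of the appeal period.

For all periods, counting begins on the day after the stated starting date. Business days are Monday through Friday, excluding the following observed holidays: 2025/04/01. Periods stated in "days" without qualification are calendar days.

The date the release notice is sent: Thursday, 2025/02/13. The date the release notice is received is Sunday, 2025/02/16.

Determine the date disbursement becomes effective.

From Sunday, 2025/02/16, 15 business days (Feb 17, Feb 18, Feb 19, Feb 20, …, Mar 5, Mar 6, Mar 7, skipping weekends) brings us to Friday, 2025/03/07, which is the last day of the objection period.
The last day of the appeal period: 2025/03/07 + 60 days = 2025/05/06.
Adding 61 calendar days to 2025/05/06 gives 2025/07/06, which is the date disbursement becomes effective.

2025/07/06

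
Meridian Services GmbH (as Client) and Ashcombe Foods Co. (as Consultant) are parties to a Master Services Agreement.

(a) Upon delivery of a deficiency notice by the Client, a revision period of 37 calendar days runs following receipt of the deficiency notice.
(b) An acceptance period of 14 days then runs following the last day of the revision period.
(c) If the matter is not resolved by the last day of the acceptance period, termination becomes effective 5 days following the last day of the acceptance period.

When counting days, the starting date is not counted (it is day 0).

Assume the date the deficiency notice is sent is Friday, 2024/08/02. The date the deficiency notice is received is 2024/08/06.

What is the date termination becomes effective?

2024/10/01

Adding 37 calendar days to 2024/08/06 gives 2024/09/12, which is the last day of the revision period.
The last day of the acceptance period: 14 calendar days after 2024/09/12 is 2024/09/26.
The date termination becomes effective: 5 calendar days after 2024/09/26 is 2024/10/01.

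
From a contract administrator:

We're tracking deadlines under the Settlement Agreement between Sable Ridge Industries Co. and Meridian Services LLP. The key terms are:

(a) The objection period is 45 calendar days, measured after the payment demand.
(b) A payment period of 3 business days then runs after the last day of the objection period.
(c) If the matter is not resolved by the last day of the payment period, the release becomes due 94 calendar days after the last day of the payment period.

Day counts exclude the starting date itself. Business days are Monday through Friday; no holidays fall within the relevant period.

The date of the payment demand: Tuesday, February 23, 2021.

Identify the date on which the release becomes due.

July 17, 2021

The last day of the objection period: 45 calendar days after February 23, 2021 is April 9, 2021.
From Friday, April 9, 2021, 3 business days (Apr 12, Apr 13, Apr 14, skipping weekends) brings us to Wednesday, April 14, 2021, which is the last day of the payment period.
The date on which the release becomes due: 94 calendar days after April 14, 2021 is July 17, 2021.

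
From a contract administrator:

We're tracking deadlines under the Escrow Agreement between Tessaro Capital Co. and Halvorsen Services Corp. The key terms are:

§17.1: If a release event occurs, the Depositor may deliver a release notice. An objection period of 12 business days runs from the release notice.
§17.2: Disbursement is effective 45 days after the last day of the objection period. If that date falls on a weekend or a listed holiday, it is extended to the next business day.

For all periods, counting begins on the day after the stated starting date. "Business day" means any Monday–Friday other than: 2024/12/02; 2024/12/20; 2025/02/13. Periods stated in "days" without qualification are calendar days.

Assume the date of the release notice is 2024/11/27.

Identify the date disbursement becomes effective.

2025/01/30

The last day of the objection period: 12 business days after Wednesday, 2024/11/27, skipping weekends and the listed holiday on Dec 2 — Nov 28, Nov 29, Dec 3, Dec 4, …, Dec 12, Dec 13, Dec 16 — lands on Monday, 2024/12/16.
The date disbursement becomes effective: 2024/12/16 + 45 days = 2025/01/30. 2025/01/30 is a Thursday and is not a listed holiday, so no roll-forward applies.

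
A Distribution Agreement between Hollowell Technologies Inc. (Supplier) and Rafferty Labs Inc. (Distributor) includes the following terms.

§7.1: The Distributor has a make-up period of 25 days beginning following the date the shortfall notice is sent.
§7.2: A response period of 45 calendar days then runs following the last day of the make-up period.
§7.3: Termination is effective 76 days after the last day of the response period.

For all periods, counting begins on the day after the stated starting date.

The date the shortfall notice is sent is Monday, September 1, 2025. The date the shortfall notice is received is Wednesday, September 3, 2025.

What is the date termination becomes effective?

Adding 25 calendar days to September 1, 2025 gives September 26, 2025, which is the last day of the make-up period.
The last day of the response period: 45 calendar days after September 26, 2025 is November 10, 2025.
Adding 76 calendar days to November 10, 2025 gives January 25, 2026, which is the date termination becomes effective.

January 25, 2026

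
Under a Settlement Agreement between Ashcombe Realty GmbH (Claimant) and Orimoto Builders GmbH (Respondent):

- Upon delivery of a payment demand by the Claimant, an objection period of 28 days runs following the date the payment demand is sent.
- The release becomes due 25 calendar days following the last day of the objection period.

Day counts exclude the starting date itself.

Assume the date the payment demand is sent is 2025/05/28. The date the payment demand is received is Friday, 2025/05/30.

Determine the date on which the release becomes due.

Adding 28 calendar days to 2025/05/28 gives 2025/06/25, which is the last day of the objection period.
The date on which the release becomes due: 2025/06/25 + 25 days = 2025/07/20.

2025/07/20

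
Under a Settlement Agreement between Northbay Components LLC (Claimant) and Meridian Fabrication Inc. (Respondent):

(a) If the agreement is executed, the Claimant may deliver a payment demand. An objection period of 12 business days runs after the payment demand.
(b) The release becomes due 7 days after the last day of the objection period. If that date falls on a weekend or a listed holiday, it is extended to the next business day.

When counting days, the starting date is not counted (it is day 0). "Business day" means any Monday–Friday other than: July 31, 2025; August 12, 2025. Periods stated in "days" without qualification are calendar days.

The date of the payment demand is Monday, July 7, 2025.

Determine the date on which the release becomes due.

From Monday, July 7, 2025, 12 business days (Jul 8, Jul 9, Jul 10, Jul 11, …, Jul 21, Jul 22, Jul 23, skipping weekends) brings us to Wednesday, July 23, 2025, which is the last day of the objection period.
Adding 7 calendar days to July 23, 2025 gives July 30, 2025, which is the date on which the release becomes due. July 30, 2025 is a Wednesday and is not a listed holiday, so no roll-forward applies.

July 30, 2025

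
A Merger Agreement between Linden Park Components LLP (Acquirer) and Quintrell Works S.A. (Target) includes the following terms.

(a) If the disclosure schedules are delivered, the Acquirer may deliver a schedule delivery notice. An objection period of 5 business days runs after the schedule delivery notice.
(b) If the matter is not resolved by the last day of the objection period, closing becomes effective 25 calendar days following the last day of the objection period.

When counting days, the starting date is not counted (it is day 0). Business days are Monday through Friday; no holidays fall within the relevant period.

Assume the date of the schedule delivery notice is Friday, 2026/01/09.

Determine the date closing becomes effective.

The last day of the objection period: counting 5 business days from Friday, 2026/01/09 (Jan 12, Jan 13, Jan 14, Jan 15, Jan 16, skipping weekends) reaches Friday, 2026/01/16.
Adding 25 calendar days to 2026/01/16 gives 2026/02/10, which is the date closing becomes effective.

2026/02/10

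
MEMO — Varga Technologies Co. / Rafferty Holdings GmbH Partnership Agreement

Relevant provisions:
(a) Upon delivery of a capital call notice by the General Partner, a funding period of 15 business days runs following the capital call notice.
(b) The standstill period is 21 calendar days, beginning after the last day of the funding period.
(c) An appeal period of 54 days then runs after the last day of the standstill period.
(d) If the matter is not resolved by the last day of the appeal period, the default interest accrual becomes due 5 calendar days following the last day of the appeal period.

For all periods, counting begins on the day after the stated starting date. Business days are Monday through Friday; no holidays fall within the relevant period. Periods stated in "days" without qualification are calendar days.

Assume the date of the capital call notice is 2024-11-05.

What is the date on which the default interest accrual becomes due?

2025-02-14

From Tuesday, 2024-11-05, 15 business days (Nov 6, Nov 7, Nov 8, Nov 11, …, Nov 22, Nov 25, Nov 26, skipping weekends) brings us to Tuesday, 2024-11-26, which is the last day of the funding period.
The last day of the standstill period: 21 calendar days after 2024-11-26 is 2024-12-17.
The last day of the appeal period: 54 calendar days after 2024-12-17 is 2025-02-09.
The date on which the default interest accrual becomes due: 2025-02-09 + 5 days = 2025-02-14.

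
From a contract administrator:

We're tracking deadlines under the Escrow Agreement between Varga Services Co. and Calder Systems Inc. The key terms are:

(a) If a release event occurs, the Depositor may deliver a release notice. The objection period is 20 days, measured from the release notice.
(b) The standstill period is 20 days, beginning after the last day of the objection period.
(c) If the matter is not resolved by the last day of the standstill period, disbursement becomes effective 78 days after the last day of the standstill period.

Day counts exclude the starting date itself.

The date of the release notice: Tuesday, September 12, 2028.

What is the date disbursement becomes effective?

The last day of the objection period: September 12, 2028 + 20 days = October 2, 2028.
Adding 20 calendar days to October 2, 2028 gives October 22, 2028, which is the last day of the standstill period.
The date disbursement becomes effective: 78 calendar days after October 22, 2028 is January 8, 2029.

January 8, 2029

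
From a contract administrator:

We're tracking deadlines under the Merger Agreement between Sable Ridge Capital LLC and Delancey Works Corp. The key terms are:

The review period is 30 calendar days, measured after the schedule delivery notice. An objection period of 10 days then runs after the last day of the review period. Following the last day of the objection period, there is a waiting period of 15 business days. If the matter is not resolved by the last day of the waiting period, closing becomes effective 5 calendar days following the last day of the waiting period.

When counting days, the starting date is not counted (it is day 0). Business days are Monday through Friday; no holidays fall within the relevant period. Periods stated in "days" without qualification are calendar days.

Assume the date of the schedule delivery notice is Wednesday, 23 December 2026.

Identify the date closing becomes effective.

The last day of the review period: 30 calendar days after 23 December 2026 is 22 January 2027.
The last day of the objection period: 22 January 2027 + 10 days = 1 February 2027.
From Monday, 1 February 2027, 15 business days (Feb 2, Feb 3, Feb 4, Feb 5, …, Feb 18, Feb 19, Feb 22, skipping weekends) brings us to Monday, 22 February 2027, which is the last day of the waiting period.
Adding 5 calendar days to 22 February 2027 gives 27 February 2027, which is the date closing becomes effective.

27 February 2027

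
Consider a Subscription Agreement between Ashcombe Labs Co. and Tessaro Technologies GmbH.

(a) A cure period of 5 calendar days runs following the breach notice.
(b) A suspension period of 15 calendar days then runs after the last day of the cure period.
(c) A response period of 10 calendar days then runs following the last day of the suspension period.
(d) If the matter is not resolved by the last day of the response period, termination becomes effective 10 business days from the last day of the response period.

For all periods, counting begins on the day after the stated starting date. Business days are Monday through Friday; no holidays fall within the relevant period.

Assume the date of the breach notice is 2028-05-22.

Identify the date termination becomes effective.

The last day of the cure period: 2028-05-22 + 5 days = 2028-05-27.
The last day of the suspension period: 2028-05-27 + 15 days = 2028-06-11.
The last day of the response period: 10 calendar days after 2028-06-11 is 2028-06-21.
From Wednesday, 2028-06-21, 10 business days (Jun 22, Jun 23, Jun 26, Jun 27, Jun 28, Jun 29, Jun 30, Jul 3, Jul 4, Jul 5, skipping weekends) brings us to Wednesday, 2028-07-05, which is the date termination becomes effective.

2028-07-05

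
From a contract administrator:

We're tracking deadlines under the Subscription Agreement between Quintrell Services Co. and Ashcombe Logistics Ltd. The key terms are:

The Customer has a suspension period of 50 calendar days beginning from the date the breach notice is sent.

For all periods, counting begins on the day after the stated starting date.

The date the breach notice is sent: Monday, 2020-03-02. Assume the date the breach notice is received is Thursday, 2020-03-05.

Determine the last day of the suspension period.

The last day of the suspension period: 50 calendar days after 2020-03-02 is 2020-04-21.

2020-04-21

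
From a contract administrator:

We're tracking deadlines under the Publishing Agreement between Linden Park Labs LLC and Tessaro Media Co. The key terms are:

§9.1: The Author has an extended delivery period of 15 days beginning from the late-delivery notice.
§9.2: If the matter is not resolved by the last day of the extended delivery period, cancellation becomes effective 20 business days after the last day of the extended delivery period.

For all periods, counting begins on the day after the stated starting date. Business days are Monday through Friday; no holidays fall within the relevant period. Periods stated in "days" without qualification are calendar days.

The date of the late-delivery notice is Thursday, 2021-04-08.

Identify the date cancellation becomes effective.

2021-05-21

The last day of the extended delivery period: 15 calendar days after 2021-04-08 is 2021-04-23.
From Friday, 2021-04-23, 20 business days (Apr 26, Apr 27, Apr 28, Apr 29, …, May 19, May 20, May 21, skipping weekends) brings us to Friday, 2021-05-21, which is the date cancellation becomes effective.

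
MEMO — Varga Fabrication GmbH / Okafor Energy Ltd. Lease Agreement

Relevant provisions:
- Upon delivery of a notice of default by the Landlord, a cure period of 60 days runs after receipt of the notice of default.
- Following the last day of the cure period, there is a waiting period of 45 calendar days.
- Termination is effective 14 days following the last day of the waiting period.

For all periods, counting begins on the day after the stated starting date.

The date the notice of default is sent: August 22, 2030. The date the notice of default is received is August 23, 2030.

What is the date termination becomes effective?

December 20, 2030

Adding 60 calendar days to August 23, 2030 gives October 22, 2030, which is the last day of the cure period.
The last day of the waiting period: October 22, 2030 + 45 days = December 6, 2030.
The date termination becomes effective: 14 calendar days after December 6, 2030 is December 20, 2030.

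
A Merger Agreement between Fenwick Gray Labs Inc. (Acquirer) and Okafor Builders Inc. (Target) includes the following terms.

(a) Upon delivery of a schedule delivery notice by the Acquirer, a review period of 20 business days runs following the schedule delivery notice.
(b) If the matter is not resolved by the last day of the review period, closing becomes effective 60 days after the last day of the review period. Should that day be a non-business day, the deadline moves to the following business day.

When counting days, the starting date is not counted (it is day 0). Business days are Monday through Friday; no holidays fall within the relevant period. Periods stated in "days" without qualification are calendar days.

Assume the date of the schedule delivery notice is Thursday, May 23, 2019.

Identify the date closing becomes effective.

The last day of the review period: 20 business days after Thursday, May 23, 2019, skipping weekends — May 24, May 27, May 28, May 29, …, Jun 18, Jun 19, Jun 20 — lands on Thursday, June 20, 2019.
Adding 60 calendar days to June 20, 2019 gives August 19, 2019, which is the date closing becomes effective. August 19, 2019 is a Monday, so no roll-forward applies.

August 19, 2019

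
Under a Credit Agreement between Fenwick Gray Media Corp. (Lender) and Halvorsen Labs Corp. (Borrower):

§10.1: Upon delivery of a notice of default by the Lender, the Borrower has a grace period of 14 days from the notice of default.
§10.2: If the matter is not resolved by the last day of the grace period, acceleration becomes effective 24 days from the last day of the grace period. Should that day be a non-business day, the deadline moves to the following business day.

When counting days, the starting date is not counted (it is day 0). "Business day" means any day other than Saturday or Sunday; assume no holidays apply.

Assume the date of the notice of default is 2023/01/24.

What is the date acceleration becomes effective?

Adding 14 calendar days to 2023/01/24 gives 2023/02/07, which is the last day of the grace period.
The date acceleration becomes effective: 24 calendar days after 2023/02/07 is 2023/03/03. 2023/03/03 is a Friday, so no roll-forward applies.

2023/03/03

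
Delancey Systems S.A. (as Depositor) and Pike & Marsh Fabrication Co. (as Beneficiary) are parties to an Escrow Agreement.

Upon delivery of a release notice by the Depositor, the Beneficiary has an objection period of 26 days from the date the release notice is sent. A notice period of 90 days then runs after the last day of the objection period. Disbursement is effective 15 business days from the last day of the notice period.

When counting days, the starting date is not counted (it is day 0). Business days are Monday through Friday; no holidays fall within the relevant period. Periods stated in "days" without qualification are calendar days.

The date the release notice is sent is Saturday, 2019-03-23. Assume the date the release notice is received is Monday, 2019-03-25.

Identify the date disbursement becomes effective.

2019-08-07

Adding 26 calendar days to 2019-03-23 gives 2019-04-18, which is the last day of the objection period.
Adding 90 calendar days to 2019-04-18 gives 2019-07-17, which is the last day of the notice period.
The date disbursement becomes effective: 15 business days after Wednesday, 2019-07-17, skipping weekends — Jul 18, Jul 19, Jul 22, Jul 23, …, Aug 5, Aug 6, Aug 7 — lands on Wednesday, 2019-08-07.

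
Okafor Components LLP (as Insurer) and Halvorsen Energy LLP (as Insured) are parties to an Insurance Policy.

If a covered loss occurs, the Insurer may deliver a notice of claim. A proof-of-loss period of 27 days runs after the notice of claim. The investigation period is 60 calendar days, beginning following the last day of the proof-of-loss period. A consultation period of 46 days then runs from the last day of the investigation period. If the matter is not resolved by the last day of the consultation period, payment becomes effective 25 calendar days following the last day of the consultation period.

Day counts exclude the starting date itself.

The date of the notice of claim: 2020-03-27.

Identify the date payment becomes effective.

Adding 27 calendar days to 2020-03-27 gives 2020-04-23, which is the last day of the proof-of-loss period.
The last day of the investigation period: 2020-04-23 + 60 days = 2020-06-22.
The last day of the consultation period: 2020-06-22 + 46 days = 2020-08-07.
Adding 25 calendar days to 2020-08-07 gives 2020-09-01, which is the date payment becomes effective.

2020-09-01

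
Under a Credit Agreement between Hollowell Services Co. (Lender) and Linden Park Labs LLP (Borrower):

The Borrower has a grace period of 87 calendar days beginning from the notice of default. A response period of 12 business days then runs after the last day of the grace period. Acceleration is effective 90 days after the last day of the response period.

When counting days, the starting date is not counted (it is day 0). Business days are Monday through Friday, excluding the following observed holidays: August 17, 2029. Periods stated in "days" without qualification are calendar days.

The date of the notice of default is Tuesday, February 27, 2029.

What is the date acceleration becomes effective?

Adding 87 calendar days to February 27, 2029 gives May 25, 2029, which is the last day of the grace period.
The last day of the response period: counting 12 business days from Friday, May 25, 2029 (May 28, May 29, May 30, May 31, …, Jun 8, Jun 11, Jun 12, skipping weekends) reaches Tuesday, June 12, 2029.
The date acceleration becomes effective: 90 calendar days after June 12, 2029 is September 10, 2029.

September 10, 2029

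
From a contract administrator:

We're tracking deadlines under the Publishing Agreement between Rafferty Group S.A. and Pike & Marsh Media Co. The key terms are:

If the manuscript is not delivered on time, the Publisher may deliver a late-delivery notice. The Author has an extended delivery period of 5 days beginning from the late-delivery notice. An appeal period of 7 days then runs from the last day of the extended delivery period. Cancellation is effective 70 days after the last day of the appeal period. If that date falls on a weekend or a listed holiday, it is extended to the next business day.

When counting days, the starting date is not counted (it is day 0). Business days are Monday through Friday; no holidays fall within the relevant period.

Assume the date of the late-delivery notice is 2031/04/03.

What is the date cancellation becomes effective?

The last day of the extended delivery period: 5 calendar days after 2031/04/03 is 2031/04/08.
The last day of the appeal period: 2031/04/08 + 7 days = 2031/04/15.
The date cancellation becomes effective: 70 calendar days after 2031/04/15 is 2031/06/24. 2031/06/24 is a Tuesday, so no roll-forward applies.

2031/06/24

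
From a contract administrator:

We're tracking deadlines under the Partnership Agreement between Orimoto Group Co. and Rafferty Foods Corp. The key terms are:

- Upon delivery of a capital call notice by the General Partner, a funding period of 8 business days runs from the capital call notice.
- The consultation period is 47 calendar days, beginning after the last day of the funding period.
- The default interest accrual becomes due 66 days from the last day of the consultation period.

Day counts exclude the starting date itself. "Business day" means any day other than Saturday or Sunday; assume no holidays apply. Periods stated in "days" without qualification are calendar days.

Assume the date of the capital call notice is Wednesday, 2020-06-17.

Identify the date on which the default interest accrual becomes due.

From Wednesday, 2020-06-17, 8 business days (Jun 18, Jun 19, Jun 22, Jun 23, Jun 24, Jun 25, Jun 26, Jun 29, skipping weekends) brings us to Monday, 2020-06-29, which is the last day of the funding period.
The last day of the consultation period: 2020-06-29 + 47 days = 2020-08-15.
The date on which the default interest accrual becomes due: 2020-08-15 + 66 days = 2020-10-20.

2020-10-20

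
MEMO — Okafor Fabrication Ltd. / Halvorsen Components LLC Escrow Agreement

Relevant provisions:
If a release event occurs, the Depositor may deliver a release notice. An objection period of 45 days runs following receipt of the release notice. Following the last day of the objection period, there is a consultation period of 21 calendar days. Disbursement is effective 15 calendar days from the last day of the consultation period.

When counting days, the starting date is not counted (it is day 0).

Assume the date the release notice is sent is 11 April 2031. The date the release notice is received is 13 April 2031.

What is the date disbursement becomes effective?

Adding 45 calendar days to 13 April 2031 gives 28 May 2031, which is the last day of the objection period.
Adding 21 calendar days to 28 May 2031 gives 18 June 2031, which is the last day of the consultation period.
The date disbursement becomes effective: 18 June 2031 + 15 days = 3 July 2031.

3 July 2031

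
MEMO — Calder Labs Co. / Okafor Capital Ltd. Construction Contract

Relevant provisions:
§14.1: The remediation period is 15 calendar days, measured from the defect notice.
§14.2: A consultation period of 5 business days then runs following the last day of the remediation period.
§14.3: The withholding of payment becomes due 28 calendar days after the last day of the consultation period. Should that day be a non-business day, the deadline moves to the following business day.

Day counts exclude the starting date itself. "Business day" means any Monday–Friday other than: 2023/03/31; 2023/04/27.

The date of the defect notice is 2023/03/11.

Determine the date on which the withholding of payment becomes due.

Adding 15 calendar days to 2023/03/11 gives 2023/03/26, which is the last day of the remediation period.
From Sunday, 2023/03/26, 5 business days (Mar 27, Mar 28, Mar 29, Mar 30, Apr 3, skipping weekends and the listed holiday on Mar 31) brings us to Monday, 2023/04/03, which is the last day of the consultation period.
The date on which the withholding of payment becomes due: 2023/04/03 + 28 days = 2023/05/01. 2023/05/01 is a Monday and is not a listed holiday, so no roll-forward applies.

2023/05/01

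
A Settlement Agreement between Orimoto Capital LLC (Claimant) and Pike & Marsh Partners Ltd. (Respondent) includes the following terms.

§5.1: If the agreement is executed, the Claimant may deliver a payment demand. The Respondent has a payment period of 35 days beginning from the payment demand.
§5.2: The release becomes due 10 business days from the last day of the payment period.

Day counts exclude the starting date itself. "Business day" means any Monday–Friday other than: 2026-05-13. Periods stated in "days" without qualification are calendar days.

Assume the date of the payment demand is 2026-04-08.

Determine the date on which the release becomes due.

2026-05-27

The last day of the payment period: 2026-04-08 + 35 days = 2026-05-13.
From Wednesday, 2026-05-13, 10 business days (May 14, May 15, May 18, May 19, May 20, May 21, May 22, May 25, May 26, May 27, skipping weekends) brings us to Wednesday, 2026-05-27, which is the date on which the release becomes due.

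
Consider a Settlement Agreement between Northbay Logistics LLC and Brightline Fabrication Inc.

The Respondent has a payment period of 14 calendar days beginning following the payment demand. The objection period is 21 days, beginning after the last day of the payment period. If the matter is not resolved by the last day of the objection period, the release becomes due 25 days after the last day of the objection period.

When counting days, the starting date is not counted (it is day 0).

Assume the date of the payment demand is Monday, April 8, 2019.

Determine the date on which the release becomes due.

Adding 14 calendar days to April 8, 2019 gives April 22, 2019, which is the last day of the payment period.
The last day of the objection period: April 22, 2019 + 21 days = May 13, 2019.
Adding 25 calendar days to May 13, 2019 gives June 7, 2019, which is the date on which the release becomes due.

June 7, 2019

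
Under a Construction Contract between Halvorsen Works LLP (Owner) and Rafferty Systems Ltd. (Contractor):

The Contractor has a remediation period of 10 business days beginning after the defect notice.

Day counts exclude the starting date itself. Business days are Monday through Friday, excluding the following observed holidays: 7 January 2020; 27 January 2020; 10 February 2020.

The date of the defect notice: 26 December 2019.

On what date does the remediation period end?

10 January 2020

The last day of the remediation period: 10 business days after Thursday, 26 December 2019, skipping weekends and the listed holiday on Jan 7 — Dec 27, Dec 30, Dec 31, Jan 1, Jan 2, Jan 3, Jan 6, Jan 8, Jan 9, Jan 10 — lands on Friday, 10 January 2020.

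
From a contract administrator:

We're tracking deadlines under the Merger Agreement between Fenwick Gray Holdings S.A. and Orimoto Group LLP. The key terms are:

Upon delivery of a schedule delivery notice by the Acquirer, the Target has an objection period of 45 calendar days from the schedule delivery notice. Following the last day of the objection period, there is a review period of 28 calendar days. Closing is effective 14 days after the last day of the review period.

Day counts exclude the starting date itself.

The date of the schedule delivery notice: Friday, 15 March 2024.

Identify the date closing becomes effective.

10 June 2024

The last day of the objection period: 45 calendar days after 15 March 2024 is 29 April 2024.
The last day of the review period: 28 calendar days after 29 April 2024 is 27 May 2024.
The date closing becomes effective: 14 calendar days after 27 May 2024 is 10 June 2024.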